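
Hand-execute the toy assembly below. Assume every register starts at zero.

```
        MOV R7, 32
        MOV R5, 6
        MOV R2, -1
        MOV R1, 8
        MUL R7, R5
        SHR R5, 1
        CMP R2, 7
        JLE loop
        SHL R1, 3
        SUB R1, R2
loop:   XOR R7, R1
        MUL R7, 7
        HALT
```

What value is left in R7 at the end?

after MOV R7, 32: R7=32
after MOV R5, 6: R5=6
after MOV R2, -1: R2=-1
after MOV R1, 8: R1=8
after MUL R7, R5: R7=32*6=192
after SHR R5, 1: R5=6>>1=3
CMP R2, 7  (cmp -1,7)
JLE loop: taken
after XOR R7, R1: R7=192^8=200
after MUL R7, 7: R7=200*7=1400
halt.

1400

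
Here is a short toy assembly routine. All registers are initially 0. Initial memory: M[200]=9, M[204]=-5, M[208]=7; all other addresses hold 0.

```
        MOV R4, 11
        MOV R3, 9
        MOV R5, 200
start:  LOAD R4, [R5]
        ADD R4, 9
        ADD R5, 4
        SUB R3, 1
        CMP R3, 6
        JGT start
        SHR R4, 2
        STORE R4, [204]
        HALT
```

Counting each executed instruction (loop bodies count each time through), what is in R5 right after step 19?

212

R4=11
R3=9
R5=200
R4=M[200]=9
R4=9+9=18
R5=200+4=204
R3=9-1=8
CMP R3, 6  (cmp 8,6)
JGT start: taken
R4=M[204]=-5
R4=(-5)+9=4
R5=204+4=208
R3=8-1=7
CMP R3, 6  (cmp 7,6)
JGT start: taken
R4=M[208]=7
R4=7+9=16
R5=208+4=212
R3=7-1=6
After step 19: R5 = 212.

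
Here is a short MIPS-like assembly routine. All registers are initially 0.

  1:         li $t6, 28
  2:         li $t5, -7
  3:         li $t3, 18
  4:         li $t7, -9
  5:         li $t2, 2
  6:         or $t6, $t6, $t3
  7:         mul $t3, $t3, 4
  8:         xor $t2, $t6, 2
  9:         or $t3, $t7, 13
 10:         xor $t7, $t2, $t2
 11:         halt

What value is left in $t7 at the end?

after li $t6, 28: $t6=28
after li $t5, -7: $t5=-7
after li $t3, 18: $t3=18
after li $t7, -9: $t7=-9
after li $t2, 2: $t2=2
after or $t6, $t6, $t3: $t6=28|18=30
after mul $t3, $t3, 4: $t3=18*4=72
after xor $t2, $t6, 2: $t2=30^2=28
after or $t3, $t7, 13: $t3=(-9)|13=-1
after xor $t7, $t2, $t2: $t7=28^28=0
halt.

0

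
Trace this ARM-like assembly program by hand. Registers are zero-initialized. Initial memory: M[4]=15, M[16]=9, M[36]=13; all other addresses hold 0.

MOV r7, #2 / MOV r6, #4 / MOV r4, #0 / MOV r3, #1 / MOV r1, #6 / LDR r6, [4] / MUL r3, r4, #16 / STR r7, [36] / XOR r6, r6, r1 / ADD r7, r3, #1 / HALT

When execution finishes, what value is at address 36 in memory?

2

after MOV r7, #2: r7=2
after MOV r6, #4: r6=4
after MOV r4, #0: r4=0
after MOV r3, #1: r3=1
after MOV r1, #6: r1=6
after LDR r6, [4]: r6=M[4]=15
after MUL r3, r4, #16: r3=0*16=0
STR r7, [36] → M[36]=2
after XOR r6, r6, r1: r6=15^6=9
after ADD r7, r3, #1: r7=0+1=1
halt.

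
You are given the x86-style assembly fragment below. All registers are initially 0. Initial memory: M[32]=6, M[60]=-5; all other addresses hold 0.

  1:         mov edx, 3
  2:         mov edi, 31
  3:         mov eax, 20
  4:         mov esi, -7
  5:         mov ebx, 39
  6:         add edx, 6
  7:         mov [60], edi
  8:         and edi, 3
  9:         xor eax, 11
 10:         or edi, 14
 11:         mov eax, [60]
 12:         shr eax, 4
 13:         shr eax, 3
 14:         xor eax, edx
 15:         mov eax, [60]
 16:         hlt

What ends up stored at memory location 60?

edx=3
edi=31
eax=20
esi=-7
ebx=39
edx=3+6=9
mov [60], edi → M[60]=31
edi=31&3=3
eax=20^11=31
edi=3|14=15
eax=M[60]=31
eax=31>>4=1
eax=1>>3=0
eax=0^9=9
eax=M[60]=31
halt.

31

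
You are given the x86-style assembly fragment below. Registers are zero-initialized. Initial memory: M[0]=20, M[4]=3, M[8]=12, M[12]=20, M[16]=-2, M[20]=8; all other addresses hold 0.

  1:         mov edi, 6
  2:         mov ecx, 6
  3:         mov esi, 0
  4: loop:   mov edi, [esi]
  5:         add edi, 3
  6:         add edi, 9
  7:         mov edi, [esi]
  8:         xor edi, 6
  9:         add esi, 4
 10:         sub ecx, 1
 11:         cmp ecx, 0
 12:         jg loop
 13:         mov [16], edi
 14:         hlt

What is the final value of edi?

14

after mov edi, 6: edi=6
after mov ecx, 6: ecx=6
after mov esi, 0: esi=0
after mov edi, [esi]: edi=M[0]=20
after add edi, 3: edi=20+3=23
after add edi, 9: edi=23+9=32
after mov edi, [esi]: edi=M[0]=20
after xor edi, 6: edi=20^6=18
after add esi, 4: esi=0+4=4
after sub ecx, 1: ecx=6-1=5
cmp ecx, 0  (cmp 5,0)
jg loop: taken
after mov edi, [esi]: edi=M[4]=3
after add edi, 3: edi=3+3=6
after add edi, 9: edi=6+9=15
after mov edi, [esi]: edi=M[4]=3
after xor edi, 6: edi=3^6=5
after add esi, 4: esi=4+4=8
after sub ecx, 1: ecx=5-1=4
cmp ecx, 0  (cmp 4,0)
jg loop: taken
after mov edi, [esi]: edi=M[8]=12
after add edi, 3: edi=12+3=15
after add edi, 9: edi=15+9=24
after mov edi, [esi]: edi=M[8]=12
after xor edi, 6: edi=12^6=10
after add esi, 4: esi=8+4=12
after sub ecx, 1: ecx=4-1=3
cmp ecx, 0  (cmp 3,0)
jg loop: taken
after mov edi, [esi]: edi=M[12]=20
after add edi, 3: edi=20+3=23
after add edi, 9: edi=23+9=32
after mov edi, [esi]: edi=M[12]=20
after xor edi, 6: edi=20^6=18
after add esi, 4: esi=12+4=16
after sub ecx, 1: ecx=3-1=2
cmp ecx, 0  (cmp 2,0)
jg loop: taken
after mov edi, [esi]: edi=M[16]=-2
after add edi, 3: edi=(-2)+3=1
after add edi, 9: edi=1+9=10
after mov edi, [esi]: edi=M[16]=-2
after xor edi, 6: edi=(-2)^6=-8
after add esi, 4: esi=16+4=20
after sub ecx, 1: ecx=2-1=1
cmp ecx, 0  (cmp 1,0)
jg loop: taken
after mov edi, [esi]: edi=M[20]=8
after add edi, 3: edi=8+3=11
after add edi, 9: edi=11+9=20
after mov edi, [esi]: edi=M[20]=8
after xor edi, 6: edi=8^6=14
after add esi, 4: esi=20+4=24
after sub ecx, 1: ecx=1-1=0
cmp ecx, 0  (cmp 0,0)
jg loop: not taken
mov [16], edi → M[16]=14
halt.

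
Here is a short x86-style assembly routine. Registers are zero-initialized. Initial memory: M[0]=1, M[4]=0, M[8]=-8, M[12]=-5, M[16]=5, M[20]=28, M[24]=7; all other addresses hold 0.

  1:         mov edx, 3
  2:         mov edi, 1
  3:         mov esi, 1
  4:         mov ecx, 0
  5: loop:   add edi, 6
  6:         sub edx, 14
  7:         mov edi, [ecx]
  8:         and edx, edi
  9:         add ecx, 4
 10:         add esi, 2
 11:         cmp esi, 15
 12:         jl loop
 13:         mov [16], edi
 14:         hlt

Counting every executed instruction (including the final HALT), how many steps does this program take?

edx=3
edi=1
esi=1
ecx=0
edi=1+6=7
edx=3-14=-11
edi=M[0]=1
edx=(-11)&1=1
ecx=0+4=4
esi=1+2=3
cmp esi, 15  (cmp 3,15)
jl loop: taken
edi=1+6=7
edx=1-14=-13
edi=M[4]=0
edx=(-13)&0=0
ecx=4+4=8
esi=3+2=5
cmp esi, 15  (cmp 5,15)
jl loop: taken
edi=0+6=6
edx=0-14=-14
edi=M[8]=-8
edx=(-14)&(-8)=-16
ecx=8+4=12
esi=5+2=7
cmp esi, 15  (cmp 7,15)
jl loop: taken
edi=(-8)+6=-2
edx=(-16)-14=-30
edi=M[12]=-5
edx=(-30)&(-5)=-30
ecx=12+4=16
esi=7+2=9
cmp esi, 15  (cmp 9,15)
jl loop: taken
edi=(-5)+6=1
edx=(-30)-14=-44
edi=M[16]=5
edx=(-44)&5=4
ecx=16+4=20
esi=9+2=11
cmp esi, 15  (cmp 11,15)
jl loop: taken
edi=5+6=11
edx=4-14=-10
edi=M[20]=28
edx=(-10)&28=20
ecx=20+4=24
esi=11+2=13
cmp esi, 15  (cmp 13,15)
jl loop: taken
edi=28+6=34
edx=20-14=6
edi=M[24]=7
edx=6&7=6
ecx=24+4=28
esi=13+2=15
cmp esi, 15  (cmp 15,15)
jl loop: not taken
mov [16], edi → M[16]=7
halt.
Total executed instructions: 62.

62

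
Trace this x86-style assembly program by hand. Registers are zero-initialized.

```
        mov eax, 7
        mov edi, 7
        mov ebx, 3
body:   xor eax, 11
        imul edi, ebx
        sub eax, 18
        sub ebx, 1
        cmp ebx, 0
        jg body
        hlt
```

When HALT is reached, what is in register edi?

42

eax=7
edi=7
ebx=3
eax=7^11=12
edi=7*3=21
eax=12-18=-6
ebx=3-1=2
cmp ebx, 0  (cmp 2,0)
jg body: taken
eax=(-6)^11=-15
edi=21*2=42
eax=(-15)-18=-33
ebx=2-1=1
cmp ebx, 0  (cmp 1,0)
jg body: taken
eax=(-33)^11=-44
edi=42*1=42
eax=(-44)-18=-62
ebx=1-1=0
cmp ebx, 0  (cmp 0,0)
jg body: not taken
halt.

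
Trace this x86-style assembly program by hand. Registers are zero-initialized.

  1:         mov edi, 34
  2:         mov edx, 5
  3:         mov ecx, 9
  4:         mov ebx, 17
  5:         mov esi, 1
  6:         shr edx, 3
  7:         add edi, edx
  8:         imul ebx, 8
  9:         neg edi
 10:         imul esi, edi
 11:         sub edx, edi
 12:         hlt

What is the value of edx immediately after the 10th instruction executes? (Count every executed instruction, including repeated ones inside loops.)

edi=34
edx=5
ecx=9
ebx=17
esi=1
edx=5>>3=0
edi=34+0=34
ebx=17*8=136
edi=-(34)=-34
esi=1*(-34)=-34
After step 10: edx = 0.

0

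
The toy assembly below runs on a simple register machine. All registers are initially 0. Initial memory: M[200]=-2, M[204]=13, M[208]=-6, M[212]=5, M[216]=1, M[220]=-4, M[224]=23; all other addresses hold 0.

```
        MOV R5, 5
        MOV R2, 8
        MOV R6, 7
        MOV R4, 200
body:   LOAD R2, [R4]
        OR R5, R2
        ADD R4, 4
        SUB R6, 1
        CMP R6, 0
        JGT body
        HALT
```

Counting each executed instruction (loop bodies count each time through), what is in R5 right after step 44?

-1

R5=5
R2=8
R6=7
R4=200
R2=M[200]=-2
R5=5|(-2)=-1
R4=200+4=204
R6=7-1=6
CMP R6, 0  (cmp 6,0)
JGT body: taken
R2=M[204]=13
R5=(-1)|13=-1
R4=204+4=208
R6=6-1=5
CMP R6, 0  (cmp 5,0)
JGT body: taken
R2=M[208]=-6
R5=(-1)|(-6)=-1
R4=208+4=212
R6=5-1=4
CMP R6, 0  (cmp 4,0)
JGT body: taken
R2=M[212]=5
R5=(-1)|5=-1
R4=212+4=216
R6=4-1=3
CMP R6, 0  (cmp 3,0)
JGT body: taken
R2=M[216]=1
R5=(-1)|1=-1
R4=216+4=220
R6=3-1=2
CMP R6, 0  (cmp 2,0)
JGT body: taken
R2=M[220]=-4
R5=(-1)|(-4)=-1
R4=220+4=224
R6=2-1=1
CMP R6, 0  (cmp 1,0)
JGT body: taken
R2=M[224]=23
R5=(-1)|23=-1
R4=224+4=228
R6=1-1=0
After step 44: R5 = -1.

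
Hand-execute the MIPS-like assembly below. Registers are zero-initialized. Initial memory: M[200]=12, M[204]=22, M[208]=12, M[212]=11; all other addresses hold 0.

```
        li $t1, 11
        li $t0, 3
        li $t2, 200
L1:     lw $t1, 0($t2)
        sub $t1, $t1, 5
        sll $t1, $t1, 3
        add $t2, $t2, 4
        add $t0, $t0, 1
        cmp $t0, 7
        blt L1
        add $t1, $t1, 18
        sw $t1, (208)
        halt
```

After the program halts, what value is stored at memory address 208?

66

$t1=11
$t0=3
$t2=200
$t1=M[200]=12
$t1=12-5=7
$t1=7<<3=56
$t2=200+4=204
$t0=3+1=4
cmp $t0, 7  (cmp 4,7)
blt L1: taken
$t1=M[204]=22
$t1=22-5=17
$t1=17<<3=136
$t2=204+4=208
$t0=4+1=5
cmp $t0, 7  (cmp 5,7)
blt L1: taken
$t1=M[208]=12
$t1=12-5=7
$t1=7<<3=56
$t2=208+4=212
$t0=5+1=6
cmp $t0, 7  (cmp 6,7)
blt L1: taken
$t1=M[212]=11
$t1=11-5=6
$t1=6<<3=48
$t2=212+4=216
$t0=6+1=7
cmp $t0, 7  (cmp 7,7)
blt L1: not taken
$t1=48+18=66
sw $t1, (208) → M[208]=66
halt.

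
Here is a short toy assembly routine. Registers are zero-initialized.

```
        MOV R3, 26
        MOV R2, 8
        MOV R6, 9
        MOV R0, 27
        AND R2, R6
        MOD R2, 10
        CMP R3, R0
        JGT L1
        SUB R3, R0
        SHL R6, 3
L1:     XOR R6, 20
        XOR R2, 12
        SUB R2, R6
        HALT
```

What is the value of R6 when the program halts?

after MOV R3, 26: R3=26
after MOV R2, 8: R2=8
after MOV R6, 9: R6=9
after MOV R0, 27: R0=27
after AND R2, R6: R2=8&9=8
after MOD R2, 10: R2=8%10=8
CMP R3, R0  (cmp 26,27)
JGT L1: not taken
after SUB R3, R0: R3=26-27=-1
after SHL R6, 3: R6=9<<3=72
after XOR R6, 20: R6=72^20=92
after XOR R2, 12: R2=8^12=4
after SUB R2, R6: R2=4-92=-88
halt.

92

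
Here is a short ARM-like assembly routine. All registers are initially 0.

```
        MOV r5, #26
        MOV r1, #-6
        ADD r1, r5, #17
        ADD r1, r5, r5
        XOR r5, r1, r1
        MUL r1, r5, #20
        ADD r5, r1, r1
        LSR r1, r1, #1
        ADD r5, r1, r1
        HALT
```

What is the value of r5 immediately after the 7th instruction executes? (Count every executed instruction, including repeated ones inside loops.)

0

MOV r5, #26 → r5=26
MOV r1, #-6 → r1=-6
ADD r1, r5, #17 → r1=26+17=43
ADD r1, r5, r5 → r1=26+26=52
XOR r5, r1, r1 → r5=52^52=0
MUL r1, r5, #20 → r1=0*20=0
ADD r5, r1, r1 → r5=0+0=0
After step 7: r5 = 0.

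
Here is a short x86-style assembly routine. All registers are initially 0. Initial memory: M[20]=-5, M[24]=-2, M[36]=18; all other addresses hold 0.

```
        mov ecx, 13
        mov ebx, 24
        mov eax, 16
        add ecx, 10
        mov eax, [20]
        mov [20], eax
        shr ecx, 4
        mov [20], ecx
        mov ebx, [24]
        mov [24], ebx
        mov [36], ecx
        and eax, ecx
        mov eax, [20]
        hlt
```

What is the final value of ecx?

1

mov ecx, 13 → ecx=13
mov ebx, 24 → ebx=24
mov eax, 16 → eax=16
add ecx, 10 → ecx=13+10=23
mov eax, [20] → eax=M[20]=-5
mov [20], eax → M[20]=-5
shr ecx, 4 → ecx=23>>4=1
mov [20], ecx → M[20]=1
mov ebx, [24] → ebx=M[24]=-2
mov [24], ebx → M[24]=-2
mov [36], ecx → M[36]=1
and eax, ecx → eax=(-5)&1=1
mov eax, [20] → eax=M[20]=1
halt.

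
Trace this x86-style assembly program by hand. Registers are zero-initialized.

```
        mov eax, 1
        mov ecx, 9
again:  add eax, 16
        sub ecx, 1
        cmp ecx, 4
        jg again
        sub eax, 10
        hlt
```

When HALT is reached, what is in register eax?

71

mov eax, 1 → eax=1
mov ecx, 9 → ecx=9
add eax, 16 → eax=1+16=17
sub ecx, 1 → ecx=9-1=8
cmp ecx, 4  (cmp 8,4)
jg again: taken
add eax, 16 → eax=17+16=33
sub ecx, 1 → ecx=8-1=7
cmp ecx, 4  (cmp 7,4)
jg again: taken
add eax, 16 → eax=33+16=49
sub ecx, 1 → ecx=7-1=6
cmp ecx, 4  (cmp 6,4)
jg again: taken
add eax, 16 → eax=49+16=65
sub ecx, 1 → ecx=6-1=5
cmp ecx, 4  (cmp 5,4)
jg again: taken
add eax, 16 → eax=65+16=81
sub ecx, 1 → ecx=5-1=4
cmp ecx, 4  (cmp 4,4)
jg again: not taken
sub eax, 10 → eax=81-10=71
halt.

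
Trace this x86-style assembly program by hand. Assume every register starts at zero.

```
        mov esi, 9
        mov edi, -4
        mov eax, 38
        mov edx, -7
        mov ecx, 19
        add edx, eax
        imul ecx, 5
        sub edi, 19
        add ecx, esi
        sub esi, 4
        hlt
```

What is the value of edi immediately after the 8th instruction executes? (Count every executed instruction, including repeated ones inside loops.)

-23

esi=9
edi=-4
eax=38
edx=-7
ecx=19
edx=(-7)+38=31
ecx=19*5=95
edi=(-4)-19=-23
After step 8: edi = -23.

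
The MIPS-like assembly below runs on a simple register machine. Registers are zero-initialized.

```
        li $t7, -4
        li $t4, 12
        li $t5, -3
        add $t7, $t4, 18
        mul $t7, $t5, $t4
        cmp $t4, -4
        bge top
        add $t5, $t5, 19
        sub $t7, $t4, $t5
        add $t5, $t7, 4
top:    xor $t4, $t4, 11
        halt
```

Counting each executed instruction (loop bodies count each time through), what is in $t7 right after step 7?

-36

after li $t7, -4: $t7=-4
after li $t4, 12: $t4=12
after li $t5, -3: $t5=-3
after add $t7, $t4, 18: $t7=12+18=30
after mul $t7, $t5, $t4: $t7=(-3)*12=-36
cmp $t4, -4  (cmp 12,-4)
bge top: taken
After step 7: $t7 = -36.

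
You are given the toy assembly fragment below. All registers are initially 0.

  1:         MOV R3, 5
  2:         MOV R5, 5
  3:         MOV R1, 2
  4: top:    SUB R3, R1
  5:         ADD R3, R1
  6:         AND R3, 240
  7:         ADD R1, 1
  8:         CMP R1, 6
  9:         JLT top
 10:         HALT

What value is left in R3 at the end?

MOV R3, 5 → R3=5
MOV R5, 5 → R5=5
MOV R1, 2 → R1=2
SUB R3, R1 → R3=5-2=3
ADD R3, R1 → R3=3+2=5
AND R3, 240 → R3=5&240=0
ADD R1, 1 → R1=2+1=3
CMP R1, 6  (cmp 3,6)
JLT top: taken
SUB R3, R1 → R3=0-3=-3
ADD R3, R1 → R3=(-3)+3=0
AND R3, 240 → R3=0&240=0
ADD R1, 1 → R1=3+1=4
CMP R1, 6  (cmp 4,6)
JLT top: taken
SUB R3, R1 → R3=0-4=-4
ADD R3, R1 → R3=(-4)+4=0
AND R3, 240 → R3=0&240=0
ADD R1, 1 → R1=4+1=5
CMP R1, 6  (cmp 5,6)
JLT top: taken
SUB R3, R1 → R3=0-5=-5
ADD R3, R1 → R3=(-5)+5=0
AND R3, 240 → R3=0&240=0
ADD R1, 1 → R1=5+1=6
CMP R1, 6  (cmp 6,6)
JLT top: not taken
halt.

0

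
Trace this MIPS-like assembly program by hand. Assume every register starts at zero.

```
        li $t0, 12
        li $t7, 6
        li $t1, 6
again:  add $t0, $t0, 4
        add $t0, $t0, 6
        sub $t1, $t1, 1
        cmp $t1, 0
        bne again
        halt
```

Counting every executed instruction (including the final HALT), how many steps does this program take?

34

$t0=12
$t7=6
$t1=6
$t0=12+4=16
$t0=16+6=22
$t1=6-1=5
cmp $t1, 0  (cmp 5,0)
bne again: taken
$t0=22+4=26
$t0=26+6=32
$t1=5-1=4
cmp $t1, 0  (cmp 4,0)
bne again: taken
$t0=32+4=36
$t0=36+6=42
$t1=4-1=3
cmp $t1, 0  (cmp 3,0)
bne again: taken
$t0=42+4=46
$t0=46+6=52
$t1=3-1=2
cmp $t1, 0  (cmp 2,0)
bne again: taken
$t0=52+4=56
$t0=56+6=62
$t1=2-1=1
cmp $t1, 0  (cmp 1,0)
bne again: taken
$t0=62+4=66
$t0=66+6=72
$t1=1-1=0
cmp $t1, 0  (cmp 0,0)
bne again: not taken
halt.
Total executed instructions: 34.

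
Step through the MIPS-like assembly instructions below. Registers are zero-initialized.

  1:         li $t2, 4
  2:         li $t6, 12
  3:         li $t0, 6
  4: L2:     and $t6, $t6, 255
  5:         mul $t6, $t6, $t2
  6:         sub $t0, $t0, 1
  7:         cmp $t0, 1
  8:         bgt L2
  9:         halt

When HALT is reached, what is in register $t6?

after li $t2, 4: $t2=4
after li $t6, 12: $t6=12
after li $t0, 6: $t0=6
after and $t6, $t6, 255: $t6=12&255=12
after mul $t6, $t6, $t2: $t6=12*4=48
after sub $t0, $t0, 1: $t0=6-1=5
cmp $t0, 1  (cmp 5,1)
bgt L2: taken
after and $t6, $t6, 255: $t6=48&255=48
after mul $t6, $t6, $t2: $t6=48*4=192
after sub $t0, $t0, 1: $t0=5-1=4
cmp $t0, 1  (cmp 4,1)
bgt L2: taken
after and $t6, $t6, 255: $t6=192&255=192
after mul $t6, $t6, $t2: $t6=192*4=768
after sub $t0, $t0, 1: $t0=4-1=3
cmp $t0, 1  (cmp 3,1)
bgt L2: taken
after and $t6, $t6, 255: $t6=768&255=0
after mul $t6, $t6, $t2: $t6=0*4=0
after sub $t0, $t0, 1: $t0=3-1=2
cmp $t0, 1  (cmp 2,1)
bgt L2: taken
after and $t6, $t6, 255: $t6=0&255=0
after mul $t6, $t6, $t2: $t6=0*4=0
after sub $t0, $t0, 1: $t0=2-1=1
cmp $t0, 1  (cmp 1,1)
bgt L2: not taken
halt.

0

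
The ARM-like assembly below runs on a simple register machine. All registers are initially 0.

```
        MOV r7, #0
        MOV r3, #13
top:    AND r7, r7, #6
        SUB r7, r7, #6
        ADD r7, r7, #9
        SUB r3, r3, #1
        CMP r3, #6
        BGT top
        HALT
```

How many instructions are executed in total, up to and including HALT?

45

r7=0
r3=13
r7=0&6=0
r7=0-6=-6
r7=(-6)+9=3
r3=13-1=12
CMP r3, #6  (cmp 12,6)
BGT top: taken
r7=3&6=2
r7=2-6=-4
r7=(-4)+9=5
r3=12-1=11
CMP r3, #6  (cmp 11,6)
BGT top: taken
r7=5&6=4
r7=4-6=-2
r7=(-2)+9=7
r3=11-1=10
CMP r3, #6  (cmp 10,6)
BGT top: taken
r7=7&6=6
r7=6-6=0
r7=0+9=9
r3=10-1=9
CMP r3, #6  (cmp 9,6)
BGT top: taken
r7=9&6=0
r7=0-6=-6
r7=(-6)+9=3
r3=9-1=8
CMP r3, #6  (cmp 8,6)
BGT top: taken
r7=3&6=2
r7=2-6=-4
r7=(-4)+9=5
r3=8-1=7
CMP r3, #6  (cmp 7,6)
BGT top: taken
r7=5&6=4
r7=4-6=-2
r7=(-2)+9=7
r3=7-1=6
CMP r3, #6  (cmp 6,6)
BGT top: not taken
halt.
Total executed instructions: 45.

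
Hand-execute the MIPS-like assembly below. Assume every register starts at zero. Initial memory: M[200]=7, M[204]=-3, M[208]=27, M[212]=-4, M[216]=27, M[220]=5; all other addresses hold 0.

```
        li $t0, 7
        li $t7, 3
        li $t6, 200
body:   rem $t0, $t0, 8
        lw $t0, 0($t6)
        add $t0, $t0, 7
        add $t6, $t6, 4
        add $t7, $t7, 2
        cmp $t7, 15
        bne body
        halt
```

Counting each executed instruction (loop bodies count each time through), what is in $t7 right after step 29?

11

li $t0, 7 → $t0=7
li $t7, 3 → $t7=3
li $t6, 200 → $t6=200
rem $t0, $t0, 8 → $t0=7%8=7
lw $t0, 0($t6) → $t0=M[200]=7
add $t0, $t0, 7 → $t0=7+7=14
add $t6, $t6, 4 → $t6=200+4=204
add $t7, $t7, 2 → $t7=3+2=5
cmp $t7, 15  (cmp 5,15)
bne body: taken
rem $t0, $t0, 8 → $t0=14%8=6
lw $t0, 0($t6) → $t0=M[204]=-3
add $t0, $t0, 7 → $t0=(-3)+7=4
add $t6, $t6, 4 → $t6=204+4=208
add $t7, $t7, 2 → $t7=5+2=7
cmp $t7, 15  (cmp 7,15)
bne body: taken
rem $t0, $t0, 8 → $t0=4%8=4
lw $t0, 0($t6) → $t0=M[208]=27
add $t0, $t0, 7 → $t0=27+7=34
add $t6, $t6, 4 → $t6=208+4=212
add $t7, $t7, 2 → $t7=7+2=9
cmp $t7, 15  (cmp 9,15)
bne body: taken
rem $t0, $t0, 8 → $t0=34%8=2
lw $t0, 0($t6) → $t0=M[212]=-4
add $t0, $t0, 7 → $t0=(-4)+7=3
add $t6, $t6, 4 → $t6=212+4=216
add $t7, $t7, 2 → $t7=9+2=11
After step 29: $t7 = 11.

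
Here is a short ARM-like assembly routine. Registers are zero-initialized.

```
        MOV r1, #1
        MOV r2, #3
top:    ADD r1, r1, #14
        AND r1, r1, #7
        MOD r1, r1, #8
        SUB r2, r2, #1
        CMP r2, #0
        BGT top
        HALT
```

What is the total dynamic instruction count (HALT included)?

21

after MOV r1, #1: r1=1
after MOV r2, #3: r2=3
after ADD r1, r1, #14: r1=1+14=15
after AND r1, r1, #7: r1=15&7=7
after MOD r1, r1, #8: r1=7%8=7
after SUB r2, r2, #1: r2=3-1=2
CMP r2, #0  (cmp 2,0)
BGT top: taken
after ADD r1, r1, #14: r1=7+14=21
after AND r1, r1, #7: r1=21&7=5
after MOD r1, r1, #8: r1=5%8=5
after SUB r2, r2, #1: r2=2-1=1
CMP r2, #0  (cmp 1,0)
BGT top: taken
after ADD r1, r1, #14: r1=5+14=19
after AND r1, r1, #7: r1=19&7=3
after MOD r1, r1, #8: r1=3%8=3
after SUB r2, r2, #1: r2=1-1=0
CMP r2, #0  (cmp 0,0)
BGT top: not taken
halt.
Total executed instructions: 21.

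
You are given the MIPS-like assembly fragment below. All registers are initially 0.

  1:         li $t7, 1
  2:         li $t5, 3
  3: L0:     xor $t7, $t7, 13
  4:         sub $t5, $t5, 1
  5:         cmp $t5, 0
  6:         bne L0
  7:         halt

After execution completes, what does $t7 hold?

12

$t7=1
$t5=3
$t7=1^13=12
$t5=3-1=2
cmp $t5, 0  (cmp 2,0)
bne L0: taken
$t7=12^13=1
$t5=2-1=1
cmp $t5, 0  (cmp 1,0)
bne L0: taken
$t7=1^13=12
$t5=1-1=0
cmp $t5, 0  (cmp 0,0)
bne L0: not taken
halt.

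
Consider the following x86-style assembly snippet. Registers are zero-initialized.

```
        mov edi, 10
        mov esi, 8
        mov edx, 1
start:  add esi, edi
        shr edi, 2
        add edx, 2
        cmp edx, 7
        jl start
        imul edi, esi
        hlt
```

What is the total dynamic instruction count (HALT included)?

20

edi=10
esi=8
edx=1
esi=8+10=18
edi=10>>2=2
edx=1+2=3
cmp edx, 7  (cmp 3,7)
jl start: taken
esi=18+2=20
edi=2>>2=0
edx=3+2=5
cmp edx, 7  (cmp 5,7)
jl start: taken
esi=20+0=20
edi=0>>2=0
edx=5+2=7
cmp edx, 7  (cmp 7,7)
jl start: not taken
edi=0*20=0
halt.
Total executed instructions: 20.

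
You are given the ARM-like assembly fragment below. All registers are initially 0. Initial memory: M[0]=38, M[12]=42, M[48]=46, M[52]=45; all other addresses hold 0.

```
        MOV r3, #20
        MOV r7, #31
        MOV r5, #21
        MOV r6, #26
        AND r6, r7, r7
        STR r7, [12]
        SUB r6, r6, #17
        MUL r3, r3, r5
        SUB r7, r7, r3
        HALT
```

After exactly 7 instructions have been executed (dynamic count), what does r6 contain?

MOV r3, #20 → r3=20
MOV r7, #31 → r7=31
MOV r5, #21 → r5=21
MOV r6, #26 → r6=26
AND r6, r7, r7 → r6=31&31=31
STR r7, [12] → M[12]=31
SUB r6, r6, #17 → r6=31-17=14
After step 7: r6 = 14.

14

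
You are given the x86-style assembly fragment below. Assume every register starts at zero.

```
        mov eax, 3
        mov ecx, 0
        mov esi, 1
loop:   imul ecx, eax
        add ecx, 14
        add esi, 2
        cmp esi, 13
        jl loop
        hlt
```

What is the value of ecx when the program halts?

eax=3
ecx=0
esi=1
ecx=0*3=0
ecx=0+14=14
esi=1+2=3
cmp esi, 13  (cmp 3,13)
jl loop: taken
ecx=14*3=42
ecx=42+14=56
esi=3+2=5
cmp esi, 13  (cmp 5,13)
jl loop: taken
ecx=56*3=168
ecx=168+14=182
esi=5+2=7
cmp esi, 13  (cmp 7,13)
jl loop: taken
ecx=182*3=546
ecx=546+14=560
esi=7+2=9
cmp esi, 13  (cmp 9,13)
jl loop: taken
ecx=560*3=1680
ecx=1680+14=1694
esi=9+2=11
cmp esi, 13  (cmp 11,13)
jl loop: taken
ecx=1694*3=5082
ecx=5082+14=5096
esi=11+2=13
cmp esi, 13  (cmp 13,13)
jl loop: not taken
halt.

5096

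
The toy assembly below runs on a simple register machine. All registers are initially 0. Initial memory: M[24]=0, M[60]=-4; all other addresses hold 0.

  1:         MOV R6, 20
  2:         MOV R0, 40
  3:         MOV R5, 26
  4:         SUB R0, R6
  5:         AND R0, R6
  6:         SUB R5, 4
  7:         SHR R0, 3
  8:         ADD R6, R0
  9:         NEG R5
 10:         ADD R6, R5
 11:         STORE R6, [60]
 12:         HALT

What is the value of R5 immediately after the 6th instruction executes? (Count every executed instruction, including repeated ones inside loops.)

MOV R6, 20 → R6=20
MOV R0, 40 → R0=40
MOV R5, 26 → R5=26
SUB R0, R6 → R0=40-20=20
AND R0, R6 → R0=20&20=20
SUB R5, 4 → R5=26-4=22
After step 6: R5 = 22.

22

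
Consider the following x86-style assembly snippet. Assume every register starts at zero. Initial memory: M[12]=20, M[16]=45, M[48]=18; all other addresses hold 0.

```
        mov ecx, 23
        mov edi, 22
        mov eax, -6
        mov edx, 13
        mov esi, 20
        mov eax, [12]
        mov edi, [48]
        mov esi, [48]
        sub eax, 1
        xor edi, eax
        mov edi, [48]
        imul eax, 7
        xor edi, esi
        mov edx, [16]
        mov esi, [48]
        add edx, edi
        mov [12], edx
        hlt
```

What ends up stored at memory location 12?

45

mov ecx, 23 → ecx=23
mov edi, 22 → edi=22
mov eax, -6 → eax=-6
mov edx, 13 → edx=13
mov esi, 20 → esi=20
mov eax, [12] → eax=M[12]=20
mov edi, [48] → edi=M[48]=18
mov esi, [48] → esi=M[48]=18
sub eax, 1 → eax=20-1=19
xor edi, eax → edi=18^19=1
mov edi, [48] → edi=M[48]=18
imul eax, 7 → eax=19*7=133
xor edi, esi → edi=18^18=0
mov edx, [16] → edx=M[16]=45
mov esi, [48] → esi=M[48]=18
add edx, edi → edx=45+0=45
mov [12], edx → M[12]=45
halt.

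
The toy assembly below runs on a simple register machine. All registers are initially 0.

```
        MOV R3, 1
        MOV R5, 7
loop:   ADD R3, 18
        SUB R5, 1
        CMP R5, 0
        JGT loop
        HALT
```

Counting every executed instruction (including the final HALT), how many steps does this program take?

31

R3=1
R5=7
R3=1+18=19
R5=7-1=6
CMP R5, 0  (cmp 6,0)
JGT loop: taken
R3=19+18=37
R5=6-1=5
CMP R5, 0  (cmp 5,0)
JGT loop: taken
R3=37+18=55
R5=5-1=4
CMP R5, 0  (cmp 4,0)
JGT loop: taken
R3=55+18=73
R5=4-1=3
CMP R5, 0  (cmp 3,0)
JGT loop: taken
R3=73+18=91
R5=3-1=2
CMP R5, 0  (cmp 2,0)
JGT loop: taken
R3=91+18=109
R5=2-1=1
CMP R5, 0  (cmp 1,0)
JGT loop: taken
R3=109+18=127
R5=1-1=0
CMP R5, 0  (cmp 0,0)
JGT loop: not taken
halt.
Total executed instructions: 31.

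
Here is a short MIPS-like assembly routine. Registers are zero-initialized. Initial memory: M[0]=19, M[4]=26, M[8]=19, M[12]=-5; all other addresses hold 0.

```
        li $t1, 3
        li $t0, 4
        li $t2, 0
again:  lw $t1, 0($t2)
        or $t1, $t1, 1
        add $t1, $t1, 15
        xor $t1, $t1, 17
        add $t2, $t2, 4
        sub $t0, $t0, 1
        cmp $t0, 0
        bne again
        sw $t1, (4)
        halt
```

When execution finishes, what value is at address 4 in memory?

27

$t1=3
$t0=4
$t2=0
$t1=M[0]=19
$t1=19|1=19
$t1=19+15=34
$t1=34^17=51
$t2=0+4=4
$t0=4-1=3
cmp $t0, 0  (cmp 3,0)
bne again: taken
$t1=M[4]=26
$t1=26|1=27
$t1=27+15=42
$t1=42^17=59
$t2=4+4=8
$t0=3-1=2
cmp $t0, 0  (cmp 2,0)
bne again: taken
$t1=M[8]=19
$t1=19|1=19
$t1=19+15=34
$t1=34^17=51
$t2=8+4=12
$t0=2-1=1
cmp $t0, 0  (cmp 1,0)
bne again: taken
$t1=M[12]=-5
$t1=(-5)|1=-5
$t1=(-5)+15=10
$t1=10^17=27
$t2=12+4=16
$t0=1-1=0
cmp $t0, 0  (cmp 0,0)
bne again: not taken
sw $t1, (4) → M[4]=27
halt.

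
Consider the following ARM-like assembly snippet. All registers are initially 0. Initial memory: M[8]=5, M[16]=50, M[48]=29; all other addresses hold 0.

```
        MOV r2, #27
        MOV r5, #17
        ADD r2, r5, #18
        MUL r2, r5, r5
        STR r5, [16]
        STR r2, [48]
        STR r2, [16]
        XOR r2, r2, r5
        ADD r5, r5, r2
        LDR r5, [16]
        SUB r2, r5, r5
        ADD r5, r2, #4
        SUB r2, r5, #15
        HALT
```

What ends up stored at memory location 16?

289

MOV r2, #27 → r2=27
MOV r5, #17 → r5=17
ADD r2, r5, #18 → r2=17+18=35
MUL r2, r5, r5 → r2=17*17=289
STR r5, [16] → M[16]=17
STR r2, [48] → M[48]=289
STR r2, [16] → M[16]=289
XOR r2, r2, r5 → r2=289^17=304
ADD r5, r5, r2 → r5=17+304=321
LDR r5, [16] → r5=M[16]=289
SUB r2, r5, r5 → r2=289-289=0
ADD r5, r2, #4 → r5=0+4=4
SUB r2, r5, #15 → r2=4-15=-11
halt.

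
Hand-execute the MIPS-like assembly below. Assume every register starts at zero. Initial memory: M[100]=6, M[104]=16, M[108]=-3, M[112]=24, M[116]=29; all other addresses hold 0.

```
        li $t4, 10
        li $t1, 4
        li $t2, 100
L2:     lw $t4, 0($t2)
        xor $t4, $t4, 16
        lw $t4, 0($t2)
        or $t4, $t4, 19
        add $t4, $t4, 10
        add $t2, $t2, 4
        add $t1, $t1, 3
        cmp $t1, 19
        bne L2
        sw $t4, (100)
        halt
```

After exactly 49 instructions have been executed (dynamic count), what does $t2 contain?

120

$t4=10
$t1=4
$t2=100
$t4=M[100]=6
$t4=6^16=22
$t4=M[100]=6
$t4=6|19=23
$t4=23+10=33
$t2=100+4=104
$t1=4+3=7
cmp $t1, 19  (cmp 7,19)
bne L2: taken
$t4=M[104]=16
$t4=16^16=0
$t4=M[104]=16
$t4=16|19=19
$t4=19+10=29
$t2=104+4=108
$t1=7+3=10
cmp $t1, 19  (cmp 10,19)
bne L2: taken
$t4=M[108]=-3
$t4=(-3)^16=-19
$t4=M[108]=-3
$t4=(-3)|19=-1
$t4=(-1)+10=9
$t2=108+4=112
$t1=10+3=13
cmp $t1, 19  (cmp 13,19)
bne L2: taken
$t4=M[112]=24
$t4=24^16=8
$t4=M[112]=24
$t4=24|19=27
$t4=27+10=37
$t2=112+4=116
$t1=13+3=16
cmp $t1, 19  (cmp 16,19)
bne L2: taken
$t4=M[116]=29
$t4=29^16=13
$t4=M[116]=29
$t4=29|19=31
$t4=31+10=41
$t2=116+4=120
$t1=16+3=19
cmp $t1, 19  (cmp 19,19)
bne L2: not taken
sw $t4, (100) → M[100]=41
After step 49: $t2 = 120.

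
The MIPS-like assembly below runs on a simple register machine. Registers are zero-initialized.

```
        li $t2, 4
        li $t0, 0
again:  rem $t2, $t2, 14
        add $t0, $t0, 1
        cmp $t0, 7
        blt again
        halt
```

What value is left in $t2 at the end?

4

after li $t2, 4: $t2=4
after li $t0, 0: $t0=0
after rem $t2, $t2, 14: $t2=4%14=4
after add $t0, $t0, 1: $t0=0+1=1
cmp $t0, 7  (cmp 1,7)
blt again: taken
after rem $t2, $t2, 14: $t2=4%14=4
after add $t0, $t0, 1: $t0=1+1=2
cmp $t0, 7  (cmp 2,7)
blt again: taken
after rem $t2, $t2, 14: $t2=4%14=4
after add $t0, $t0, 1: $t0=2+1=3
cmp $t0, 7  (cmp 3,7)
blt again: taken
after rem $t2, $t2, 14: $t2=4%14=4
after add $t0, $t0, 1: $t0=3+1=4
cmp $t0, 7  (cmp 4,7)
blt again: taken
after rem $t2, $t2, 14: $t2=4%14=4
after add $t0, $t0, 1: $t0=4+1=5
cmp $t0, 7  (cmp 5,7)
blt again: taken
after rem $t2, $t2, 14: $t2=4%14=4
after add $t0, $t0, 1: $t0=5+1=6
cmp $t0, 7  (cmp 6,7)
blt again: taken
after rem $t2, $t2, 14: $t2=4%14=4
after add $t0, $t0, 1: $t0=6+1=7
cmp $t0, 7  (cmp 7,7)
blt again: not taken
halt.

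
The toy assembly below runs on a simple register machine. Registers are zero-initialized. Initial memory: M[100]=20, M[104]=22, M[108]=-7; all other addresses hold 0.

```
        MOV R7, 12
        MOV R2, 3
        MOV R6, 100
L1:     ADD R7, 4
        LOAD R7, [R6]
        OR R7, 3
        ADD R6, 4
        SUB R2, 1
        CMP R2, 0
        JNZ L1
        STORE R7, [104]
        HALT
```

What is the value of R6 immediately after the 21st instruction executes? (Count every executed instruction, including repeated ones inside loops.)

MOV R7, 12 → R7=12
MOV R2, 3 → R2=3
MOV R6, 100 → R6=100
ADD R7, 4 → R7=12+4=16
LOAD R7, [R6] → R7=M[100]=20
OR R7, 3 → R7=20|3=23
ADD R6, 4 → R6=100+4=104
SUB R2, 1 → R2=3-1=2
CMP R2, 0  (cmp 2,0)
JNZ L1: taken
ADD R7, 4 → R7=23+4=27
LOAD R7, [R6] → R7=M[104]=22
OR R7, 3 → R7=22|3=23
ADD R6, 4 → R6=104+4=108
SUB R2, 1 → R2=2-1=1
CMP R2, 0  (cmp 1,0)
JNZ L1: taken
ADD R7, 4 → R7=23+4=27
LOAD R7, [R6] → R7=M[108]=-7
OR R7, 3 → R7=(-7)|3=-5
ADD R6, 4 → R6=108+4=112
After step 21: R6 = 112.

112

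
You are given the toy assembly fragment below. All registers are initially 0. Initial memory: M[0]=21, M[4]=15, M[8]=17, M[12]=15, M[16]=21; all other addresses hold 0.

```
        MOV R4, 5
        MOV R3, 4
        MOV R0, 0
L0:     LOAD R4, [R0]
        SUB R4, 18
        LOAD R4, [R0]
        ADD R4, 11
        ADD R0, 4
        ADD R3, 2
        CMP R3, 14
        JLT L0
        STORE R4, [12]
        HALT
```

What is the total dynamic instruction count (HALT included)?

45

after MOV R4, 5: R4=5
after MOV R3, 4: R3=4
after MOV R0, 0: R0=0
after LOAD R4, [R0]: R4=M[0]=21
after SUB R4, 18: R4=21-18=3
after LOAD R4, [R0]: R4=M[0]=21
after ADD R4, 11: R4=21+11=32
after ADD R0, 4: R0=0+4=4
after ADD R3, 2: R3=4+2=6
CMP R3, 14  (cmp 6,14)
JLT L0: taken
after LOAD R4, [R0]: R4=M[4]=15
after SUB R4, 18: R4=15-18=-3
after LOAD R4, [R0]: R4=M[4]=15
after ADD R4, 11: R4=15+11=26
after ADD R0, 4: R0=4+4=8
after ADD R3, 2: R3=6+2=8
CMP R3, 14  (cmp 8,14)
JLT L0: taken
after LOAD R4, [R0]: R4=M[8]=17
after SUB R4, 18: R4=17-18=-1
after LOAD R4, [R0]: R4=M[8]=17
after ADD R4, 11: R4=17+11=28
after ADD R0, 4: R0=8+4=12
after ADD R3, 2: R3=8+2=10
CMP R3, 14  (cmp 10,14)
JLT L0: taken
after LOAD R4, [R0]: R4=M[12]=15
after SUB R4, 18: R4=15-18=-3
after LOAD R4, [R0]: R4=M[12]=15
after ADD R4, 11: R4=15+11=26
after ADD R0, 4: R0=12+4=16
after ADD R3, 2: R3=10+2=12
CMP R3, 14  (cmp 12,14)
JLT L0: taken
after LOAD R4, [R0]: R4=M[16]=21
after SUB R4, 18: R4=21-18=3
after LOAD R4, [R0]: R4=M[16]=21
after ADD R4, 11: R4=21+11=32
after ADD R0, 4: R0=16+4=20
after ADD R3, 2: R3=12+2=14
CMP R3, 14  (cmp 14,14)
JLT L0: not taken
STORE R4, [12] → M[12]=32
halt.
Total executed instructions: 45.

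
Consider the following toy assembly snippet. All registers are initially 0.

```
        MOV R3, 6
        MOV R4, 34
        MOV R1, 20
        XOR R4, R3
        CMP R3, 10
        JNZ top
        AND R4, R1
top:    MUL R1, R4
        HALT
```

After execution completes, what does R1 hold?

720

MOV R3, 6 → R3=6
MOV R4, 34 → R4=34
MOV R1, 20 → R1=20
XOR R4, R3 → R4=34^6=36
CMP R3, 10  (cmp 6,10)
JNZ top: taken
MUL R1, R4 → R1=20*36=720
halt.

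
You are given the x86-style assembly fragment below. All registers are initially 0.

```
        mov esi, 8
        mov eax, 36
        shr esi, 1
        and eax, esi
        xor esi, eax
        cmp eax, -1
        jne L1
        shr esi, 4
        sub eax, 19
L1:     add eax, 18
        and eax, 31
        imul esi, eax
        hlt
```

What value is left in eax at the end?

esi=8
eax=36
esi=8>>1=4
eax=36&4=4
esi=4^4=0
cmp eax, -1  (cmp 4,-1)
jne L1: taken
eax=4+18=22
eax=22&31=22
esi=0*22=0
halt.

22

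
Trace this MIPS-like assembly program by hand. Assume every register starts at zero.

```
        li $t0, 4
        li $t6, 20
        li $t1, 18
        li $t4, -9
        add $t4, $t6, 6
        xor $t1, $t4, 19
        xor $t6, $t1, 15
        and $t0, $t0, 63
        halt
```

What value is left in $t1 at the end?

$t0=4
$t6=20
$t1=18
$t4=-9
$t4=20+6=26
$t1=26^19=9
$t6=9^15=6
$t0=4&63=4
halt.

9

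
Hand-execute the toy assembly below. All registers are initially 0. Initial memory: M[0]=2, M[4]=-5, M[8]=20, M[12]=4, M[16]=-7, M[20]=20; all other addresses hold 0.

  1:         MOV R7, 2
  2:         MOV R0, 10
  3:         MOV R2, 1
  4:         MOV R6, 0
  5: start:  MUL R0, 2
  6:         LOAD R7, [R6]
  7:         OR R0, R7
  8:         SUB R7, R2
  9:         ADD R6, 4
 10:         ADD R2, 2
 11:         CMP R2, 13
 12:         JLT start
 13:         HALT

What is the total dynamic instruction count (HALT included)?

53

MOV R7, 2 → R7=2
MOV R0, 10 → R0=10
MOV R2, 1 → R2=1
MOV R6, 0 → R6=0
MUL R0, 2 → R0=10*2=20
LOAD R7, [R6] → R7=M[0]=2
OR R0, R7 → R0=20|2=22
SUB R7, R2 → R7=2-1=1
ADD R6, 4 → R6=0+4=4
ADD R2, 2 → R2=1+2=3
CMP R2, 13  (cmp 3,13)
JLT start: taken
MUL R0, 2 → R0=22*2=44
LOAD R7, [R6] → R7=M[4]=-5
OR R0, R7 → R0=44|(-5)=-1
SUB R7, R2 → R7=(-5)-3=-8
ADD R6, 4 → R6=4+4=8
ADD R2, 2 → R2=3+2=5
CMP R2, 13  (cmp 5,13)
JLT start: taken
MUL R0, 2 → R0=(-1)*2=-2
LOAD R7, [R6] → R7=M[8]=20
OR R0, R7 → R0=(-2)|20=-2
SUB R7, R2 → R7=20-5=15
ADD R6, 4 → R6=8+4=12
ADD R2, 2 → R2=5+2=7
CMP R2, 13  (cmp 7,13)
JLT start: taken
MUL R0, 2 → R0=(-2)*2=-4
LOAD R7, [R6] → R7=M[12]=4
OR R0, R7 → R0=(-4)|4=-4
SUB R7, R2 → R7=4-7=-3
ADD R6, 4 → R6=12+4=16
ADD R2, 2 → R2=7+2=9
CMP R2, 13  (cmp 9,13)
JLT start: taken
MUL R0, 2 → R0=(-4)*2=-8
LOAD R7, [R6] → R7=M[16]=-7
OR R0, R7 → R0=(-8)|(-7)=-7
SUB R7, R2 → R7=(-7)-9=-16
ADD R6, 4 → R6=16+4=20
ADD R2, 2 → R2=9+2=11
CMP R2, 13  (cmp 11,13)
JLT start: taken
MUL R0, 2 → R0=(-7)*2=-14
LOAD R7, [R6] → R7=M[20]=20
OR R0, R7 → R0=(-14)|20=-10
SUB R7, R2 → R7=20-11=9
ADD R6, 4 → R6=20+4=24
ADD R2, 2 → R2=11+2=13
CMP R2, 13  (cmp 13,13)
JLT start: not taken
halt.
Total executed instructions: 53.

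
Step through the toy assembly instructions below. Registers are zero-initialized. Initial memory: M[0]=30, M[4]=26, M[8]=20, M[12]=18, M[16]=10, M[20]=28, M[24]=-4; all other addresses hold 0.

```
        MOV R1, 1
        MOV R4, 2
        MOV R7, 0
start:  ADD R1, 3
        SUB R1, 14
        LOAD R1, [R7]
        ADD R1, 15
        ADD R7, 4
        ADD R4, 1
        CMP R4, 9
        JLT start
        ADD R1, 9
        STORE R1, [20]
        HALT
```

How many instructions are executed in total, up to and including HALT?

62

MOV R1, 1 → R1=1
MOV R4, 2 → R4=2
MOV R7, 0 → R7=0
ADD R1, 3 → R1=1+3=4
SUB R1, 14 → R1=4-14=-10
LOAD R1, [R7] → R1=M[0]=30
ADD R1, 15 → R1=30+15=45
ADD R7, 4 → R7=0+4=4
ADD R4, 1 → R4=2+1=3
CMP R4, 9  (cmp 3,9)
JLT start: taken
ADD R1, 3 → R1=45+3=48
SUB R1, 14 → R1=48-14=34
LOAD R1, [R7] → R1=M[4]=26
ADD R1, 15 → R1=26+15=41
ADD R7, 4 → R7=4+4=8
ADD R4, 1 → R4=3+1=4
CMP R4, 9  (cmp 4,9)
JLT start: taken
ADD R1, 3 → R1=41+3=44
SUB R1, 14 → R1=44-14=30
LOAD R1, [R7] → R1=M[8]=20
ADD R1, 15 → R1=20+15=35
ADD R7, 4 → R7=8+4=12
ADD R4, 1 → R4=4+1=5
CMP R4, 9  (cmp 5,9)
JLT start: taken
ADD R1, 3 → R1=35+3=38
SUB R1, 14 → R1=38-14=24
LOAD R1, [R7] → R1=M[12]=18
ADD R1, 15 → R1=18+15=33
ADD R7, 4 → R7=12+4=16
ADD R4, 1 → R4=5+1=6
CMP R4, 9  (cmp 6,9)
JLT start: taken
ADD R1, 3 → R1=33+3=36
SUB R1, 14 → R1=36-14=22
LOAD R1, [R7] → R1=M[16]=10
ADD R1, 15 → R1=10+15=25
ADD R7, 4 → R7=16+4=20
ADD R4, 1 → R4=6+1=7
CMP R4, 9  (cmp 7,9)
JLT start: taken
ADD R1, 3 → R1=25+3=28
SUB R1, 14 → R1=28-14=14
LOAD R1, [R7] → R1=M[20]=28
ADD R1, 15 → R1=28+15=43
ADD R7, 4 → R7=20+4=24
ADD R4, 1 → R4=7+1=8
CMP R4, 9  (cmp 8,9)
JLT start: taken
ADD R1, 3 → R1=43+3=46
SUB R1, 14 → R1=46-14=32
LOAD R1, [R7] → R1=M[24]=-4
ADD R1, 15 → R1=(-4)+15=11
ADD R7, 4 → R7=24+4=28
ADD R4, 1 → R4=8+1=9
CMP R4, 9  (cmp 9,9)
JLT start: not taken
ADD R1, 9 → R1=11+9=20
STORE R1, [20] → M[20]=20
halt.
Total executed instructions: 62.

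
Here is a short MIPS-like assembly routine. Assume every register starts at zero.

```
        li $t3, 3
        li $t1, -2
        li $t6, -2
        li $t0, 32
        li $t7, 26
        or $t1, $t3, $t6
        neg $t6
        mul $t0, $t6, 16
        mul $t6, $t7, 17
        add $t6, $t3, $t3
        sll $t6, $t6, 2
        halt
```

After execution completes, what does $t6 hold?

24

after li $t3, 3: $t3=3
after li $t1, -2: $t1=-2
after li $t6, -2: $t6=-2
after li $t0, 32: $t0=32
after li $t7, 26: $t7=26
after or $t1, $t3, $t6: $t1=3|(-2)=-1
after neg $t6: $t6=-(-2)=2
after mul $t0, $t6, 16: $t0=2*16=32
after mul $t6, $t7, 17: $t6=26*17=442
after add $t6, $t3, $t3: $t6=3+3=6
after sll $t6, $t6, 2: $t6=6<<2=24
halt.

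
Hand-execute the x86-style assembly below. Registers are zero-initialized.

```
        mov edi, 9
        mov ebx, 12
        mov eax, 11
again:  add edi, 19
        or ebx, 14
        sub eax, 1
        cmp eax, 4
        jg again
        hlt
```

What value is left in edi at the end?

after mov edi, 9: edi=9
after mov ebx, 12: ebx=12
after mov eax, 11: eax=11
after add edi, 19: edi=9+19=28
after or ebx, 14: ebx=12|14=14
after sub eax, 1: eax=11-1=10
cmp eax, 4  (cmp 10,4)
jg again: taken
after add edi, 19: edi=28+19=47
after or ebx, 14: ebx=14|14=14
after sub eax, 1: eax=10-1=9
cmp eax, 4  (cmp 9,4)
jg again: taken
after add edi, 19: edi=47+19=66
after or ebx, 14: ebx=14|14=14
after sub eax, 1: eax=9-1=8
cmp eax, 4  (cmp 8,4)
jg again: taken
after add edi, 19: edi=66+19=85
after or ebx, 14: ebx=14|14=14
after sub eax, 1: eax=8-1=7
cmp eax, 4  (cmp 7,4)
jg again: taken
after add edi, 19: edi=85+19=104
after or ebx, 14: ebx=14|14=14
after sub eax, 1: eax=7-1=6
cmp eax, 4  (cmp 6,4)
jg again: taken
after add edi, 19: edi=104+19=123
after or ebx, 14: ebx=14|14=14
after sub eax, 1: eax=6-1=5
cmp eax, 4  (cmp 5,4)
jg again: taken
after add edi, 19: edi=123+19=142
after or ebx, 14: ebx=14|14=14
after sub eax, 1: eax=5-1=4
cmp eax, 4  (cmp 4,4)
jg again: not taken
halt.

142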